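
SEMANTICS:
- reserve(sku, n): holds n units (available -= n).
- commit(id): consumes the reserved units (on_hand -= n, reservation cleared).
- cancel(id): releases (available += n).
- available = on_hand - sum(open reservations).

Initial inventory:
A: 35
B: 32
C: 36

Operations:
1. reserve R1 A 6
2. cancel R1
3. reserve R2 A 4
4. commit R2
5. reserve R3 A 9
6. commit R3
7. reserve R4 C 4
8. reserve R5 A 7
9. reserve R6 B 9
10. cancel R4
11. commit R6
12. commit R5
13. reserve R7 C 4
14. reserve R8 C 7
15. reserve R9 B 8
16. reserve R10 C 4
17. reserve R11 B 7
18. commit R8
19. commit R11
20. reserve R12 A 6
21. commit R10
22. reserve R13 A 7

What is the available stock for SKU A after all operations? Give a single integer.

Step 1: reserve R1 A 6 -> on_hand[A=35 B=32 C=36] avail[A=29 B=32 C=36] open={R1}
Step 2: cancel R1 -> on_hand[A=35 B=32 C=36] avail[A=35 B=32 C=36] open={}
Step 3: reserve R2 A 4 -> on_hand[A=35 B=32 C=36] avail[A=31 B=32 C=36] open={R2}
Step 4: commit R2 -> on_hand[A=31 B=32 C=36] avail[A=31 B=32 C=36] open={}
Step 5: reserve R3 A 9 -> on_hand[A=31 B=32 C=36] avail[A=22 B=32 C=36] open={R3}
Step 6: commit R3 -> on_hand[A=22 B=32 C=36] avail[A=22 B=32 C=36] open={}
Step 7: reserve R4 C 4 -> on_hand[A=22 B=32 C=36] avail[A=22 B=32 C=32] open={R4}
Step 8: reserve R5 A 7 -> on_hand[A=22 B=32 C=36] avail[A=15 B=32 C=32] open={R4,R5}
Step 9: reserve R6 B 9 -> on_hand[A=22 B=32 C=36] avail[A=15 B=23 C=32] open={R4,R5,R6}
Step 10: cancel R4 -> on_hand[A=22 B=32 C=36] avail[A=15 B=23 C=36] open={R5,R6}
Step 11: commit R6 -> on_hand[A=22 B=23 C=36] avail[A=15 B=23 C=36] open={R5}
Step 12: commit R5 -> on_hand[A=15 B=23 C=36] avail[A=15 B=23 C=36] open={}
Step 13: reserve R7 C 4 -> on_hand[A=15 B=23 C=36] avail[A=15 B=23 C=32] open={R7}
Step 14: reserve R8 C 7 -> on_hand[A=15 B=23 C=36] avail[A=15 B=23 C=25] open={R7,R8}
Step 15: reserve R9 B 8 -> on_hand[A=15 B=23 C=36] avail[A=15 B=15 C=25] open={R7,R8,R9}
Step 16: reserve R10 C 4 -> on_hand[A=15 B=23 C=36] avail[A=15 B=15 C=21] open={R10,R7,R8,R9}
Step 17: reserve R11 B 7 -> on_hand[A=15 B=23 C=36] avail[A=15 B=8 C=21] open={R10,R11,R7,R8,R9}
Step 18: commit R8 -> on_hand[A=15 B=23 C=29] avail[A=15 B=8 C=21] open={R10,R11,R7,R9}
Step 19: commit R11 -> on_hand[A=15 B=16 C=29] avail[A=15 B=8 C=21] open={R10,R7,R9}
Step 20: reserve R12 A 6 -> on_hand[A=15 B=16 C=29] avail[A=9 B=8 C=21] open={R10,R12,R7,R9}
Step 21: commit R10 -> on_hand[A=15 B=16 C=25] avail[A=9 B=8 C=21] open={R12,R7,R9}
Step 22: reserve R13 A 7 -> on_hand[A=15 B=16 C=25] avail[A=2 B=8 C=21] open={R12,R13,R7,R9}
Final available[A] = 2

Answer: 2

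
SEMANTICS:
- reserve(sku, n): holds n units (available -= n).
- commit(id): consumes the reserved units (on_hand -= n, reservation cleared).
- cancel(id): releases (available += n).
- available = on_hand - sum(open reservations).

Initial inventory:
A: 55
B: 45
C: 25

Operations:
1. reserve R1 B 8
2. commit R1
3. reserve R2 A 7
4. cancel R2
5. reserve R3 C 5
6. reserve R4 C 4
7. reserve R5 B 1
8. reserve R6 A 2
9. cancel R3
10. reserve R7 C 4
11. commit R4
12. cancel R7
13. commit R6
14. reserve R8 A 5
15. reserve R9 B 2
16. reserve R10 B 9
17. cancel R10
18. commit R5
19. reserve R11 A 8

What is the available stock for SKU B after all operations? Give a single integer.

Answer: 34

Derivation:
Step 1: reserve R1 B 8 -> on_hand[A=55 B=45 C=25] avail[A=55 B=37 C=25] open={R1}
Step 2: commit R1 -> on_hand[A=55 B=37 C=25] avail[A=55 B=37 C=25] open={}
Step 3: reserve R2 A 7 -> on_hand[A=55 B=37 C=25] avail[A=48 B=37 C=25] open={R2}
Step 4: cancel R2 -> on_hand[A=55 B=37 C=25] avail[A=55 B=37 C=25] open={}
Step 5: reserve R3 C 5 -> on_hand[A=55 B=37 C=25] avail[A=55 B=37 C=20] open={R3}
Step 6: reserve R4 C 4 -> on_hand[A=55 B=37 C=25] avail[A=55 B=37 C=16] open={R3,R4}
Step 7: reserve R5 B 1 -> on_hand[A=55 B=37 C=25] avail[A=55 B=36 C=16] open={R3,R4,R5}
Step 8: reserve R6 A 2 -> on_hand[A=55 B=37 C=25] avail[A=53 B=36 C=16] open={R3,R4,R5,R6}
Step 9: cancel R3 -> on_hand[A=55 B=37 C=25] avail[A=53 B=36 C=21] open={R4,R5,R6}
Step 10: reserve R7 C 4 -> on_hand[A=55 B=37 C=25] avail[A=53 B=36 C=17] open={R4,R5,R6,R7}
Step 11: commit R4 -> on_hand[A=55 B=37 C=21] avail[A=53 B=36 C=17] open={R5,R6,R7}
Step 12: cancel R7 -> on_hand[A=55 B=37 C=21] avail[A=53 B=36 C=21] open={R5,R6}
Step 13: commit R6 -> on_hand[A=53 B=37 C=21] avail[A=53 B=36 C=21] open={R5}
Step 14: reserve R8 A 5 -> on_hand[A=53 B=37 C=21] avail[A=48 B=36 C=21] open={R5,R8}
Step 15: reserve R9 B 2 -> on_hand[A=53 B=37 C=21] avail[A=48 B=34 C=21] open={R5,R8,R9}
Step 16: reserve R10 B 9 -> on_hand[A=53 B=37 C=21] avail[A=48 B=25 C=21] open={R10,R5,R8,R9}
Step 17: cancel R10 -> on_hand[A=53 B=37 C=21] avail[A=48 B=34 C=21] open={R5,R8,R9}
Step 18: commit R5 -> on_hand[A=53 B=36 C=21] avail[A=48 B=34 C=21] open={R8,R9}
Step 19: reserve R11 A 8 -> on_hand[A=53 B=36 C=21] avail[A=40 B=34 C=21] open={R11,R8,R9}
Final available[B] = 34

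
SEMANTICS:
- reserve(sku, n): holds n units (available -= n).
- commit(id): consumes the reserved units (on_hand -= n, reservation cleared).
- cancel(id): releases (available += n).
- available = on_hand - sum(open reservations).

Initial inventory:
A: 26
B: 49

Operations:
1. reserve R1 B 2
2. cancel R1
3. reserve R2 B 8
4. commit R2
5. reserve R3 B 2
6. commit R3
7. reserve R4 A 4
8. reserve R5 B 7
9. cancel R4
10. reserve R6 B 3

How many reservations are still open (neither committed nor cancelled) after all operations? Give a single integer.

Step 1: reserve R1 B 2 -> on_hand[A=26 B=49] avail[A=26 B=47] open={R1}
Step 2: cancel R1 -> on_hand[A=26 B=49] avail[A=26 B=49] open={}
Step 3: reserve R2 B 8 -> on_hand[A=26 B=49] avail[A=26 B=41] open={R2}
Step 4: commit R2 -> on_hand[A=26 B=41] avail[A=26 B=41] open={}
Step 5: reserve R3 B 2 -> on_hand[A=26 B=41] avail[A=26 B=39] open={R3}
Step 6: commit R3 -> on_hand[A=26 B=39] avail[A=26 B=39] open={}
Step 7: reserve R4 A 4 -> on_hand[A=26 B=39] avail[A=22 B=39] open={R4}
Step 8: reserve R5 B 7 -> on_hand[A=26 B=39] avail[A=22 B=32] open={R4,R5}
Step 9: cancel R4 -> on_hand[A=26 B=39] avail[A=26 B=32] open={R5}
Step 10: reserve R6 B 3 -> on_hand[A=26 B=39] avail[A=26 B=29] open={R5,R6}
Open reservations: ['R5', 'R6'] -> 2

Answer: 2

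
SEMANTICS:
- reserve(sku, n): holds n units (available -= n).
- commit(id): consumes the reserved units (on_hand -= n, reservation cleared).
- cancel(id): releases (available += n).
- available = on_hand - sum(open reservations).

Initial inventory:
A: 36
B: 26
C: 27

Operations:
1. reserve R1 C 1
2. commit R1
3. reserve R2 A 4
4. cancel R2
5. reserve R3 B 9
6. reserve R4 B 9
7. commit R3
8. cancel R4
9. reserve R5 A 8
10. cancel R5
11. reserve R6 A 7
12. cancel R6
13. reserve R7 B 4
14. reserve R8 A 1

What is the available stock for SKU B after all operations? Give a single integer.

Answer: 13

Derivation:
Step 1: reserve R1 C 1 -> on_hand[A=36 B=26 C=27] avail[A=36 B=26 C=26] open={R1}
Step 2: commit R1 -> on_hand[A=36 B=26 C=26] avail[A=36 B=26 C=26] open={}
Step 3: reserve R2 A 4 -> on_hand[A=36 B=26 C=26] avail[A=32 B=26 C=26] open={R2}
Step 4: cancel R2 -> on_hand[A=36 B=26 C=26] avail[A=36 B=26 C=26] open={}
Step 5: reserve R3 B 9 -> on_hand[A=36 B=26 C=26] avail[A=36 B=17 C=26] open={R3}
Step 6: reserve R4 B 9 -> on_hand[A=36 B=26 C=26] avail[A=36 B=8 C=26] open={R3,R4}
Step 7: commit R3 -> on_hand[A=36 B=17 C=26] avail[A=36 B=8 C=26] open={R4}
Step 8: cancel R4 -> on_hand[A=36 B=17 C=26] avail[A=36 B=17 C=26] open={}
Step 9: reserve R5 A 8 -> on_hand[A=36 B=17 C=26] avail[A=28 B=17 C=26] open={R5}
Step 10: cancel R5 -> on_hand[A=36 B=17 C=26] avail[A=36 B=17 C=26] open={}
Step 11: reserve R6 A 7 -> on_hand[A=36 B=17 C=26] avail[A=29 B=17 C=26] open={R6}
Step 12: cancel R6 -> on_hand[A=36 B=17 C=26] avail[A=36 B=17 C=26] open={}
Step 13: reserve R7 B 4 -> on_hand[A=36 B=17 C=26] avail[A=36 B=13 C=26] open={R7}
Step 14: reserve R8 A 1 -> on_hand[A=36 B=17 C=26] avail[A=35 B=13 C=26] open={R7,R8}
Final available[B] = 13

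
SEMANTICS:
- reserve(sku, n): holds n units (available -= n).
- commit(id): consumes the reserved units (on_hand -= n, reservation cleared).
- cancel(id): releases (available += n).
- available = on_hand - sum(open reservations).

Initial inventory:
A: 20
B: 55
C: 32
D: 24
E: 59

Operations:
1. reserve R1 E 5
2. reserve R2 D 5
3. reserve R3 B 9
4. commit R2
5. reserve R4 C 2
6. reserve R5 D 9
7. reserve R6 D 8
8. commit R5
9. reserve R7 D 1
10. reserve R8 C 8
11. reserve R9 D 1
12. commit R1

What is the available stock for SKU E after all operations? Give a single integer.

Step 1: reserve R1 E 5 -> on_hand[A=20 B=55 C=32 D=24 E=59] avail[A=20 B=55 C=32 D=24 E=54] open={R1}
Step 2: reserve R2 D 5 -> on_hand[A=20 B=55 C=32 D=24 E=59] avail[A=20 B=55 C=32 D=19 E=54] open={R1,R2}
Step 3: reserve R3 B 9 -> on_hand[A=20 B=55 C=32 D=24 E=59] avail[A=20 B=46 C=32 D=19 E=54] open={R1,R2,R3}
Step 4: commit R2 -> on_hand[A=20 B=55 C=32 D=19 E=59] avail[A=20 B=46 C=32 D=19 E=54] open={R1,R3}
Step 5: reserve R4 C 2 -> on_hand[A=20 B=55 C=32 D=19 E=59] avail[A=20 B=46 C=30 D=19 E=54] open={R1,R3,R4}
Step 6: reserve R5 D 9 -> on_hand[A=20 B=55 C=32 D=19 E=59] avail[A=20 B=46 C=30 D=10 E=54] open={R1,R3,R4,R5}
Step 7: reserve R6 D 8 -> on_hand[A=20 B=55 C=32 D=19 E=59] avail[A=20 B=46 C=30 D=2 E=54] open={R1,R3,R4,R5,R6}
Step 8: commit R5 -> on_hand[A=20 B=55 C=32 D=10 E=59] avail[A=20 B=46 C=30 D=2 E=54] open={R1,R3,R4,R6}
Step 9: reserve R7 D 1 -> on_hand[A=20 B=55 C=32 D=10 E=59] avail[A=20 B=46 C=30 D=1 E=54] open={R1,R3,R4,R6,R7}
Step 10: reserve R8 C 8 -> on_hand[A=20 B=55 C=32 D=10 E=59] avail[A=20 B=46 C=22 D=1 E=54] open={R1,R3,R4,R6,R7,R8}
Step 11: reserve R9 D 1 -> on_hand[A=20 B=55 C=32 D=10 E=59] avail[A=20 B=46 C=22 D=0 E=54] open={R1,R3,R4,R6,R7,R8,R9}
Step 12: commit R1 -> on_hand[A=20 B=55 C=32 D=10 E=54] avail[A=20 B=46 C=22 D=0 E=54] open={R3,R4,R6,R7,R8,R9}
Final available[E] = 54

Answer: 54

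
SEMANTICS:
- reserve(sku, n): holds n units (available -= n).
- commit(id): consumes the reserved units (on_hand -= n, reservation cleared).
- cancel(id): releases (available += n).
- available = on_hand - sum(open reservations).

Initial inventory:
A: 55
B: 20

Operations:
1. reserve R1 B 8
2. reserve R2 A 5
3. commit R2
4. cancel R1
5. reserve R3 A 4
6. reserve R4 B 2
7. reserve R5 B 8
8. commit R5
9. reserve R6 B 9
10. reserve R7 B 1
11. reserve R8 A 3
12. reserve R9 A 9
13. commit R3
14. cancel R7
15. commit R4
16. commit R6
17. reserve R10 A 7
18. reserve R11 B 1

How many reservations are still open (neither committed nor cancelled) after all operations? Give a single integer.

Step 1: reserve R1 B 8 -> on_hand[A=55 B=20] avail[A=55 B=12] open={R1}
Step 2: reserve R2 A 5 -> on_hand[A=55 B=20] avail[A=50 B=12] open={R1,R2}
Step 3: commit R2 -> on_hand[A=50 B=20] avail[A=50 B=12] open={R1}
Step 4: cancel R1 -> on_hand[A=50 B=20] avail[A=50 B=20] open={}
Step 5: reserve R3 A 4 -> on_hand[A=50 B=20] avail[A=46 B=20] open={R3}
Step 6: reserve R4 B 2 -> on_hand[A=50 B=20] avail[A=46 B=18] open={R3,R4}
Step 7: reserve R5 B 8 -> on_hand[A=50 B=20] avail[A=46 B=10] open={R3,R4,R5}
Step 8: commit R5 -> on_hand[A=50 B=12] avail[A=46 B=10] open={R3,R4}
Step 9: reserve R6 B 9 -> on_hand[A=50 B=12] avail[A=46 B=1] open={R3,R4,R6}
Step 10: reserve R7 B 1 -> on_hand[A=50 B=12] avail[A=46 B=0] open={R3,R4,R6,R7}
Step 11: reserve R8 A 3 -> on_hand[A=50 B=12] avail[A=43 B=0] open={R3,R4,R6,R7,R8}
Step 12: reserve R9 A 9 -> on_hand[A=50 B=12] avail[A=34 B=0] open={R3,R4,R6,R7,R8,R9}
Step 13: commit R3 -> on_hand[A=46 B=12] avail[A=34 B=0] open={R4,R6,R7,R8,R9}
Step 14: cancel R7 -> on_hand[A=46 B=12] avail[A=34 B=1] open={R4,R6,R8,R9}
Step 15: commit R4 -> on_hand[A=46 B=10] avail[A=34 B=1] open={R6,R8,R9}
Step 16: commit R6 -> on_hand[A=46 B=1] avail[A=34 B=1] open={R8,R9}
Step 17: reserve R10 A 7 -> on_hand[A=46 B=1] avail[A=27 B=1] open={R10,R8,R9}
Step 18: reserve R11 B 1 -> on_hand[A=46 B=1] avail[A=27 B=0] open={R10,R11,R8,R9}
Open reservations: ['R10', 'R11', 'R8', 'R9'] -> 4

Answer: 4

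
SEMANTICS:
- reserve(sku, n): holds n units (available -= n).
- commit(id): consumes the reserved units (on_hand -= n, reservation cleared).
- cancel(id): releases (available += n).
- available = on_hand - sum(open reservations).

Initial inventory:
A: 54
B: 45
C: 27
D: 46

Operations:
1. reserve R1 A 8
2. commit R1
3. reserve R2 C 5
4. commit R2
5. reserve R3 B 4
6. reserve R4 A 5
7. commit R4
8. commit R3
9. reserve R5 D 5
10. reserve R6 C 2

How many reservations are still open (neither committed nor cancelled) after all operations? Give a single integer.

Answer: 2

Derivation:
Step 1: reserve R1 A 8 -> on_hand[A=54 B=45 C=27 D=46] avail[A=46 B=45 C=27 D=46] open={R1}
Step 2: commit R1 -> on_hand[A=46 B=45 C=27 D=46] avail[A=46 B=45 C=27 D=46] open={}
Step 3: reserve R2 C 5 -> on_hand[A=46 B=45 C=27 D=46] avail[A=46 B=45 C=22 D=46] open={R2}
Step 4: commit R2 -> on_hand[A=46 B=45 C=22 D=46] avail[A=46 B=45 C=22 D=46] open={}
Step 5: reserve R3 B 4 -> on_hand[A=46 B=45 C=22 D=46] avail[A=46 B=41 C=22 D=46] open={R3}
Step 6: reserve R4 A 5 -> on_hand[A=46 B=45 C=22 D=46] avail[A=41 B=41 C=22 D=46] open={R3,R4}
Step 7: commit R4 -> on_hand[A=41 B=45 C=22 D=46] avail[A=41 B=41 C=22 D=46] open={R3}
Step 8: commit R3 -> on_hand[A=41 B=41 C=22 D=46] avail[A=41 B=41 C=22 D=46] open={}
Step 9: reserve R5 D 5 -> on_hand[A=41 B=41 C=22 D=46] avail[A=41 B=41 C=22 D=41] open={R5}
Step 10: reserve R6 C 2 -> on_hand[A=41 B=41 C=22 D=46] avail[A=41 B=41 C=20 D=41] open={R5,R6}
Open reservations: ['R5', 'R6'] -> 2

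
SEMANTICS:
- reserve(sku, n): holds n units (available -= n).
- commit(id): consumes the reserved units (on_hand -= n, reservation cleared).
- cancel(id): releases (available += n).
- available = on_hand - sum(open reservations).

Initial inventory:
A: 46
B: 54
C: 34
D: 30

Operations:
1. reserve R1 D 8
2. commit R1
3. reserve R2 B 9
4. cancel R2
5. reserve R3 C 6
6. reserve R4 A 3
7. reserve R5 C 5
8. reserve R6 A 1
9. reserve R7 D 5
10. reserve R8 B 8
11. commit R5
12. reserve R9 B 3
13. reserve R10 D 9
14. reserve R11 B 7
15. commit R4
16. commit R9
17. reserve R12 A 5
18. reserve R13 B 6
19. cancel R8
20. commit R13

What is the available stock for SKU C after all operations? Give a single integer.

Answer: 23

Derivation:
Step 1: reserve R1 D 8 -> on_hand[A=46 B=54 C=34 D=30] avail[A=46 B=54 C=34 D=22] open={R1}
Step 2: commit R1 -> on_hand[A=46 B=54 C=34 D=22] avail[A=46 B=54 C=34 D=22] open={}
Step 3: reserve R2 B 9 -> on_hand[A=46 B=54 C=34 D=22] avail[A=46 B=45 C=34 D=22] open={R2}
Step 4: cancel R2 -> on_hand[A=46 B=54 C=34 D=22] avail[A=46 B=54 C=34 D=22] open={}
Step 5: reserve R3 C 6 -> on_hand[A=46 B=54 C=34 D=22] avail[A=46 B=54 C=28 D=22] open={R3}
Step 6: reserve R4 A 3 -> on_hand[A=46 B=54 C=34 D=22] avail[A=43 B=54 C=28 D=22] open={R3,R4}
Step 7: reserve R5 C 5 -> on_hand[A=46 B=54 C=34 D=22] avail[A=43 B=54 C=23 D=22] open={R3,R4,R5}
Step 8: reserve R6 A 1 -> on_hand[A=46 B=54 C=34 D=22] avail[A=42 B=54 C=23 D=22] open={R3,R4,R5,R6}
Step 9: reserve R7 D 5 -> on_hand[A=46 B=54 C=34 D=22] avail[A=42 B=54 C=23 D=17] open={R3,R4,R5,R6,R7}
Step 10: reserve R8 B 8 -> on_hand[A=46 B=54 C=34 D=22] avail[A=42 B=46 C=23 D=17] open={R3,R4,R5,R6,R7,R8}
Step 11: commit R5 -> on_hand[A=46 B=54 C=29 D=22] avail[A=42 B=46 C=23 D=17] open={R3,R4,R6,R7,R8}
Step 12: reserve R9 B 3 -> on_hand[A=46 B=54 C=29 D=22] avail[A=42 B=43 C=23 D=17] open={R3,R4,R6,R7,R8,R9}
Step 13: reserve R10 D 9 -> on_hand[A=46 B=54 C=29 D=22] avail[A=42 B=43 C=23 D=8] open={R10,R3,R4,R6,R7,R8,R9}
Step 14: reserve R11 B 7 -> on_hand[A=46 B=54 C=29 D=22] avail[A=42 B=36 C=23 D=8] open={R10,R11,R3,R4,R6,R7,R8,R9}
Step 15: commit R4 -> on_hand[A=43 B=54 C=29 D=22] avail[A=42 B=36 C=23 D=8] open={R10,R11,R3,R6,R7,R8,R9}
Step 16: commit R9 -> on_hand[A=43 B=51 C=29 D=22] avail[A=42 B=36 C=23 D=8] open={R10,R11,R3,R6,R7,R8}
Step 17: reserve R12 A 5 -> on_hand[A=43 B=51 C=29 D=22] avail[A=37 B=36 C=23 D=8] open={R10,R11,R12,R3,R6,R7,R8}
Step 18: reserve R13 B 6 -> on_hand[A=43 B=51 C=29 D=22] avail[A=37 B=30 C=23 D=8] open={R10,R11,R12,R13,R3,R6,R7,R8}
Step 19: cancel R8 -> on_hand[A=43 B=51 C=29 D=22] avail[A=37 B=38 C=23 D=8] open={R10,R11,R12,R13,R3,R6,R7}
Step 20: commit R13 -> on_hand[A=43 B=45 C=29 D=22] avail[A=37 B=38 C=23 D=8] open={R10,R11,R12,R3,R6,R7}
Final available[C] = 23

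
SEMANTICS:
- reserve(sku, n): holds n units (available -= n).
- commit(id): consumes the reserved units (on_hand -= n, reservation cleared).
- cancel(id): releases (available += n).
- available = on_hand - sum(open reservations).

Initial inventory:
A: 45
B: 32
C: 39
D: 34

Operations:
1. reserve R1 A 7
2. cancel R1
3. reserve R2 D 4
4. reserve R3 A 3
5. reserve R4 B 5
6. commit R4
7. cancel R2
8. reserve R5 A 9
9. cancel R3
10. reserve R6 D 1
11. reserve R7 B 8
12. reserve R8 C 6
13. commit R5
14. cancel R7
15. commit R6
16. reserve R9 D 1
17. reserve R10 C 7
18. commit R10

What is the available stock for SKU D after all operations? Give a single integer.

Answer: 32

Derivation:
Step 1: reserve R1 A 7 -> on_hand[A=45 B=32 C=39 D=34] avail[A=38 B=32 C=39 D=34] open={R1}
Step 2: cancel R1 -> on_hand[A=45 B=32 C=39 D=34] avail[A=45 B=32 C=39 D=34] open={}
Step 3: reserve R2 D 4 -> on_hand[A=45 B=32 C=39 D=34] avail[A=45 B=32 C=39 D=30] open={R2}
Step 4: reserve R3 A 3 -> on_hand[A=45 B=32 C=39 D=34] avail[A=42 B=32 C=39 D=30] open={R2,R3}
Step 5: reserve R4 B 5 -> on_hand[A=45 B=32 C=39 D=34] avail[A=42 B=27 C=39 D=30] open={R2,R3,R4}
Step 6: commit R4 -> on_hand[A=45 B=27 C=39 D=34] avail[A=42 B=27 C=39 D=30] open={R2,R3}
Step 7: cancel R2 -> on_hand[A=45 B=27 C=39 D=34] avail[A=42 B=27 C=39 D=34] open={R3}
Step 8: reserve R5 A 9 -> on_hand[A=45 B=27 C=39 D=34] avail[A=33 B=27 C=39 D=34] open={R3,R5}
Step 9: cancel R3 -> on_hand[A=45 B=27 C=39 D=34] avail[A=36 B=27 C=39 D=34] open={R5}
Step 10: reserve R6 D 1 -> on_hand[A=45 B=27 C=39 D=34] avail[A=36 B=27 C=39 D=33] open={R5,R6}
Step 11: reserve R7 B 8 -> on_hand[A=45 B=27 C=39 D=34] avail[A=36 B=19 C=39 D=33] open={R5,R6,R7}
Step 12: reserve R8 C 6 -> on_hand[A=45 B=27 C=39 D=34] avail[A=36 B=19 C=33 D=33] open={R5,R6,R7,R8}
Step 13: commit R5 -> on_hand[A=36 B=27 C=39 D=34] avail[A=36 B=19 C=33 D=33] open={R6,R7,R8}
Step 14: cancel R7 -> on_hand[A=36 B=27 C=39 D=34] avail[A=36 B=27 C=33 D=33] open={R6,R8}
Step 15: commit R6 -> on_hand[A=36 B=27 C=39 D=33] avail[A=36 B=27 C=33 D=33] open={R8}
Step 16: reserve R9 D 1 -> on_hand[A=36 B=27 C=39 D=33] avail[A=36 B=27 C=33 D=32] open={R8,R9}
Step 17: reserve R10 C 7 -> on_hand[A=36 B=27 C=39 D=33] avail[A=36 B=27 C=26 D=32] open={R10,R8,R9}
Step 18: commit R10 -> on_hand[A=36 B=27 C=32 D=33] avail[A=36 B=27 C=26 D=32] open={R8,R9}
Final available[D] = 32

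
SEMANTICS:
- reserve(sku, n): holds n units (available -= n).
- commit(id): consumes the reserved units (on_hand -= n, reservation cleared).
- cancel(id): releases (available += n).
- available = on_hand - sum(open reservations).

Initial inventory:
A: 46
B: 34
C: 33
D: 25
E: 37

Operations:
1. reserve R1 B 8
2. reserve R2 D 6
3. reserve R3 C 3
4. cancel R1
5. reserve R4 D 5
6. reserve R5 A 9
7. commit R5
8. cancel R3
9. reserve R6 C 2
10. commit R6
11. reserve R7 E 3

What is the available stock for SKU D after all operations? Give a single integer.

Step 1: reserve R1 B 8 -> on_hand[A=46 B=34 C=33 D=25 E=37] avail[A=46 B=26 C=33 D=25 E=37] open={R1}
Step 2: reserve R2 D 6 -> on_hand[A=46 B=34 C=33 D=25 E=37] avail[A=46 B=26 C=33 D=19 E=37] open={R1,R2}
Step 3: reserve R3 C 3 -> on_hand[A=46 B=34 C=33 D=25 E=37] avail[A=46 B=26 C=30 D=19 E=37] open={R1,R2,R3}
Step 4: cancel R1 -> on_hand[A=46 B=34 C=33 D=25 E=37] avail[A=46 B=34 C=30 D=19 E=37] open={R2,R3}
Step 5: reserve R4 D 5 -> on_hand[A=46 B=34 C=33 D=25 E=37] avail[A=46 B=34 C=30 D=14 E=37] open={R2,R3,R4}
Step 6: reserve R5 A 9 -> on_hand[A=46 B=34 C=33 D=25 E=37] avail[A=37 B=34 C=30 D=14 E=37] open={R2,R3,R4,R5}
Step 7: commit R5 -> on_hand[A=37 B=34 C=33 D=25 E=37] avail[A=37 B=34 C=30 D=14 E=37] open={R2,R3,R4}
Step 8: cancel R3 -> on_hand[A=37 B=34 C=33 D=25 E=37] avail[A=37 B=34 C=33 D=14 E=37] open={R2,R4}
Step 9: reserve R6 C 2 -> on_hand[A=37 B=34 C=33 D=25 E=37] avail[A=37 B=34 C=31 D=14 E=37] open={R2,R4,R6}
Step 10: commit R6 -> on_hand[A=37 B=34 C=31 D=25 E=37] avail[A=37 B=34 C=31 D=14 E=37] open={R2,R4}
Step 11: reserve R7 E 3 -> on_hand[A=37 B=34 C=31 D=25 E=37] avail[A=37 B=34 C=31 D=14 E=34] open={R2,R4,R7}
Final available[D] = 14

Answer: 14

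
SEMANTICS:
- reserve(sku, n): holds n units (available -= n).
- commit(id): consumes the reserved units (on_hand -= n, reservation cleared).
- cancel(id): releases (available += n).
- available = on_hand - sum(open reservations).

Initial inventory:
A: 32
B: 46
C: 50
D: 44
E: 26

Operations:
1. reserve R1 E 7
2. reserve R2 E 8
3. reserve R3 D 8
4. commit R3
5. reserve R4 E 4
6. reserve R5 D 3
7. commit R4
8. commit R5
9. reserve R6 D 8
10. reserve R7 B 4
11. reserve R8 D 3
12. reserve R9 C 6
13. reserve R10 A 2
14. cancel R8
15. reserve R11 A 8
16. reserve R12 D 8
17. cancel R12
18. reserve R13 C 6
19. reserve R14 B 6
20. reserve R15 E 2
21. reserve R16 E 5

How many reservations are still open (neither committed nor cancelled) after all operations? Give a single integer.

Answer: 11

Derivation:
Step 1: reserve R1 E 7 -> on_hand[A=32 B=46 C=50 D=44 E=26] avail[A=32 B=46 C=50 D=44 E=19] open={R1}
Step 2: reserve R2 E 8 -> on_hand[A=32 B=46 C=50 D=44 E=26] avail[A=32 B=46 C=50 D=44 E=11] open={R1,R2}
Step 3: reserve R3 D 8 -> on_hand[A=32 B=46 C=50 D=44 E=26] avail[A=32 B=46 C=50 D=36 E=11] open={R1,R2,R3}
Step 4: commit R3 -> on_hand[A=32 B=46 C=50 D=36 E=26] avail[A=32 B=46 C=50 D=36 E=11] open={R1,R2}
Step 5: reserve R4 E 4 -> on_hand[A=32 B=46 C=50 D=36 E=26] avail[A=32 B=46 C=50 D=36 E=7] open={R1,R2,R4}
Step 6: reserve R5 D 3 -> on_hand[A=32 B=46 C=50 D=36 E=26] avail[A=32 B=46 C=50 D=33 E=7] open={R1,R2,R4,R5}
Step 7: commit R4 -> on_hand[A=32 B=46 C=50 D=36 E=22] avail[A=32 B=46 C=50 D=33 E=7] open={R1,R2,R5}
Step 8: commit R5 -> on_hand[A=32 B=46 C=50 D=33 E=22] avail[A=32 B=46 C=50 D=33 E=7] open={R1,R2}
Step 9: reserve R6 D 8 -> on_hand[A=32 B=46 C=50 D=33 E=22] avail[A=32 B=46 C=50 D=25 E=7] open={R1,R2,R6}
Step 10: reserve R7 B 4 -> on_hand[A=32 B=46 C=50 D=33 E=22] avail[A=32 B=42 C=50 D=25 E=7] open={R1,R2,R6,R7}
Step 11: reserve R8 D 3 -> on_hand[A=32 B=46 C=50 D=33 E=22] avail[A=32 B=42 C=50 D=22 E=7] open={R1,R2,R6,R7,R8}
Step 12: reserve R9 C 6 -> on_hand[A=32 B=46 C=50 D=33 E=22] avail[A=32 B=42 C=44 D=22 E=7] open={R1,R2,R6,R7,R8,R9}
Step 13: reserve R10 A 2 -> on_hand[A=32 B=46 C=50 D=33 E=22] avail[A=30 B=42 C=44 D=22 E=7] open={R1,R10,R2,R6,R7,R8,R9}
Step 14: cancel R8 -> on_hand[A=32 B=46 C=50 D=33 E=22] avail[A=30 B=42 C=44 D=25 E=7] open={R1,R10,R2,R6,R7,R9}
Step 15: reserve R11 A 8 -> on_hand[A=32 B=46 C=50 D=33 E=22] avail[A=22 B=42 C=44 D=25 E=7] open={R1,R10,R11,R2,R6,R7,R9}
Step 16: reserve R12 D 8 -> on_hand[A=32 B=46 C=50 D=33 E=22] avail[A=22 B=42 C=44 D=17 E=7] open={R1,R10,R11,R12,R2,R6,R7,R9}
Step 17: cancel R12 -> on_hand[A=32 B=46 C=50 D=33 E=22] avail[A=22 B=42 C=44 D=25 E=7] open={R1,R10,R11,R2,R6,R7,R9}
Step 18: reserve R13 C 6 -> on_hand[A=32 B=46 C=50 D=33 E=22] avail[A=22 B=42 C=38 D=25 E=7] open={R1,R10,R11,R13,R2,R6,R7,R9}
Step 19: reserve R14 B 6 -> on_hand[A=32 B=46 C=50 D=33 E=22] avail[A=22 B=36 C=38 D=25 E=7] open={R1,R10,R11,R13,R14,R2,R6,R7,R9}
Step 20: reserve R15 E 2 -> on_hand[A=32 B=46 C=50 D=33 E=22] avail[A=22 B=36 C=38 D=25 E=5] open={R1,R10,R11,R13,R14,R15,R2,R6,R7,R9}
Step 21: reserve R16 E 5 -> on_hand[A=32 B=46 C=50 D=33 E=22] avail[A=22 B=36 C=38 D=25 E=0] open={R1,R10,R11,R13,R14,R15,R16,R2,R6,R7,R9}
Open reservations: ['R1', 'R10', 'R11', 'R13', 'R14', 'R15', 'R16', 'R2', 'R6', 'R7', 'R9'] -> 11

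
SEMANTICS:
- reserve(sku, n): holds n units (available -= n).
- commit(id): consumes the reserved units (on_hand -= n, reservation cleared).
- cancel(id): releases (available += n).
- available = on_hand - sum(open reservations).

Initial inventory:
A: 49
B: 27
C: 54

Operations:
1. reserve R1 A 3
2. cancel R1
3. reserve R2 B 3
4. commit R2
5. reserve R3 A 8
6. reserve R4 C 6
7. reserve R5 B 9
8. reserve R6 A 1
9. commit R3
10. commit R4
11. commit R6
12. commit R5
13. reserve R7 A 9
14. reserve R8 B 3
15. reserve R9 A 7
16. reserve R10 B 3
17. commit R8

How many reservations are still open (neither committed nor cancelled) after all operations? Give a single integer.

Step 1: reserve R1 A 3 -> on_hand[A=49 B=27 C=54] avail[A=46 B=27 C=54] open={R1}
Step 2: cancel R1 -> on_hand[A=49 B=27 C=54] avail[A=49 B=27 C=54] open={}
Step 3: reserve R2 B 3 -> on_hand[A=49 B=27 C=54] avail[A=49 B=24 C=54] open={R2}
Step 4: commit R2 -> on_hand[A=49 B=24 C=54] avail[A=49 B=24 C=54] open={}
Step 5: reserve R3 A 8 -> on_hand[A=49 B=24 C=54] avail[A=41 B=24 C=54] open={R3}
Step 6: reserve R4 C 6 -> on_hand[A=49 B=24 C=54] avail[A=41 B=24 C=48] open={R3,R4}
Step 7: reserve R5 B 9 -> on_hand[A=49 B=24 C=54] avail[A=41 B=15 C=48] open={R3,R4,R5}
Step 8: reserve R6 A 1 -> on_hand[A=49 B=24 C=54] avail[A=40 B=15 C=48] open={R3,R4,R5,R6}
Step 9: commit R3 -> on_hand[A=41 B=24 C=54] avail[A=40 B=15 C=48] open={R4,R5,R6}
Step 10: commit R4 -> on_hand[A=41 B=24 C=48] avail[A=40 B=15 C=48] open={R5,R6}
Step 11: commit R6 -> on_hand[A=40 B=24 C=48] avail[A=40 B=15 C=48] open={R5}
Step 12: commit R5 -> on_hand[A=40 B=15 C=48] avail[A=40 B=15 C=48] open={}
Step 13: reserve R7 A 9 -> on_hand[A=40 B=15 C=48] avail[A=31 B=15 C=48] open={R7}
Step 14: reserve R8 B 3 -> on_hand[A=40 B=15 C=48] avail[A=31 B=12 C=48] open={R7,R8}
Step 15: reserve R9 A 7 -> on_hand[A=40 B=15 C=48] avail[A=24 B=12 C=48] open={R7,R8,R9}
Step 16: reserve R10 B 3 -> on_hand[A=40 B=15 C=48] avail[A=24 B=9 C=48] open={R10,R7,R8,R9}
Step 17: commit R8 -> on_hand[A=40 B=12 C=48] avail[A=24 B=9 C=48] open={R10,R7,R9}
Open reservations: ['R10', 'R7', 'R9'] -> 3

Answer: 3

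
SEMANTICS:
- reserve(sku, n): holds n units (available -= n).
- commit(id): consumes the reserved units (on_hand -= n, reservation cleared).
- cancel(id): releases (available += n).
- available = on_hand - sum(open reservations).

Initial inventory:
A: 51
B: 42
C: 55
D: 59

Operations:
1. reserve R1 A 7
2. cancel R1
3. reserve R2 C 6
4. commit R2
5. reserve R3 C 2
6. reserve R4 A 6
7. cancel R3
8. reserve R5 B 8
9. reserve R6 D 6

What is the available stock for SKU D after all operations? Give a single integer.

Answer: 53

Derivation:
Step 1: reserve R1 A 7 -> on_hand[A=51 B=42 C=55 D=59] avail[A=44 B=42 C=55 D=59] open={R1}
Step 2: cancel R1 -> on_hand[A=51 B=42 C=55 D=59] avail[A=51 B=42 C=55 D=59] open={}
Step 3: reserve R2 C 6 -> on_hand[A=51 B=42 C=55 D=59] avail[A=51 B=42 C=49 D=59] open={R2}
Step 4: commit R2 -> on_hand[A=51 B=42 C=49 D=59] avail[A=51 B=42 C=49 D=59] open={}
Step 5: reserve R3 C 2 -> on_hand[A=51 B=42 C=49 D=59] avail[A=51 B=42 C=47 D=59] open={R3}
Step 6: reserve R4 A 6 -> on_hand[A=51 B=42 C=49 D=59] avail[A=45 B=42 C=47 D=59] open={R3,R4}
Step 7: cancel R3 -> on_hand[A=51 B=42 C=49 D=59] avail[A=45 B=42 C=49 D=59] open={R4}
Step 8: reserve R5 B 8 -> on_hand[A=51 B=42 C=49 D=59] avail[A=45 B=34 C=49 D=59] open={R4,R5}
Step 9: reserve R6 D 6 -> on_hand[A=51 B=42 C=49 D=59] avail[A=45 B=34 C=49 D=53] open={R4,R5,R6}
Final available[D] = 53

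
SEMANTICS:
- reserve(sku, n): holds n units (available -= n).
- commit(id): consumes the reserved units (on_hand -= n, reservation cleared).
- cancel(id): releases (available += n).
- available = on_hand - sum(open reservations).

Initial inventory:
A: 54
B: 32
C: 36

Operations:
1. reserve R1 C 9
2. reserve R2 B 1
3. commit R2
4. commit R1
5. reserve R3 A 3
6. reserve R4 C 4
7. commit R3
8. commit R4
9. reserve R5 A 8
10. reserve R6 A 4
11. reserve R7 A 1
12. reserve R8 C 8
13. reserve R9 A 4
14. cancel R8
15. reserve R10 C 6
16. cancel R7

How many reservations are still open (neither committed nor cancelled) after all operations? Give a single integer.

Step 1: reserve R1 C 9 -> on_hand[A=54 B=32 C=36] avail[A=54 B=32 C=27] open={R1}
Step 2: reserve R2 B 1 -> on_hand[A=54 B=32 C=36] avail[A=54 B=31 C=27] open={R1,R2}
Step 3: commit R2 -> on_hand[A=54 B=31 C=36] avail[A=54 B=31 C=27] open={R1}
Step 4: commit R1 -> on_hand[A=54 B=31 C=27] avail[A=54 B=31 C=27] open={}
Step 5: reserve R3 A 3 -> on_hand[A=54 B=31 C=27] avail[A=51 B=31 C=27] open={R3}
Step 6: reserve R4 C 4 -> on_hand[A=54 B=31 C=27] avail[A=51 B=31 C=23] open={R3,R4}
Step 7: commit R3 -> on_hand[A=51 B=31 C=27] avail[A=51 B=31 C=23] open={R4}
Step 8: commit R4 -> on_hand[A=51 B=31 C=23] avail[A=51 B=31 C=23] open={}
Step 9: reserve R5 A 8 -> on_hand[A=51 B=31 C=23] avail[A=43 B=31 C=23] open={R5}
Step 10: reserve R6 A 4 -> on_hand[A=51 B=31 C=23] avail[A=39 B=31 C=23] open={R5,R6}
Step 11: reserve R7 A 1 -> on_hand[A=51 B=31 C=23] avail[A=38 B=31 C=23] open={R5,R6,R7}
Step 12: reserve R8 C 8 -> on_hand[A=51 B=31 C=23] avail[A=38 B=31 C=15] open={R5,R6,R7,R8}
Step 13: reserve R9 A 4 -> on_hand[A=51 B=31 C=23] avail[A=34 B=31 C=15] open={R5,R6,R7,R8,R9}
Step 14: cancel R8 -> on_hand[A=51 B=31 C=23] avail[A=34 B=31 C=23] open={R5,R6,R7,R9}
Step 15: reserve R10 C 6 -> on_hand[A=51 B=31 C=23] avail[A=34 B=31 C=17] open={R10,R5,R6,R7,R9}
Step 16: cancel R7 -> on_hand[A=51 B=31 C=23] avail[A=35 B=31 C=17] open={R10,R5,R6,R9}
Open reservations: ['R10', 'R5', 'R6', 'R9'] -> 4

Answer: 4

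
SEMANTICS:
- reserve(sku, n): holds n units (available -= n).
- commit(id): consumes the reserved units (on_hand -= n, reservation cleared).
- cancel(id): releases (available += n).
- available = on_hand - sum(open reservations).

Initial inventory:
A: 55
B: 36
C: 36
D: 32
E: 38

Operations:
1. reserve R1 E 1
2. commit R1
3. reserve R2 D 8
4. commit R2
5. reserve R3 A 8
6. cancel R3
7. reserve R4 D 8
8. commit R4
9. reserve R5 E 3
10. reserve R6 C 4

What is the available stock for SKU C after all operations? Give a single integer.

Step 1: reserve R1 E 1 -> on_hand[A=55 B=36 C=36 D=32 E=38] avail[A=55 B=36 C=36 D=32 E=37] open={R1}
Step 2: commit R1 -> on_hand[A=55 B=36 C=36 D=32 E=37] avail[A=55 B=36 C=36 D=32 E=37] open={}
Step 3: reserve R2 D 8 -> on_hand[A=55 B=36 C=36 D=32 E=37] avail[A=55 B=36 C=36 D=24 E=37] open={R2}
Step 4: commit R2 -> on_hand[A=55 B=36 C=36 D=24 E=37] avail[A=55 B=36 C=36 D=24 E=37] open={}
Step 5: reserve R3 A 8 -> on_hand[A=55 B=36 C=36 D=24 E=37] avail[A=47 B=36 C=36 D=24 E=37] open={R3}
Step 6: cancel R3 -> on_hand[A=55 B=36 C=36 D=24 E=37] avail[A=55 B=36 C=36 D=24 E=37] open={}
Step 7: reserve R4 D 8 -> on_hand[A=55 B=36 C=36 D=24 E=37] avail[A=55 B=36 C=36 D=16 E=37] open={R4}
Step 8: commit R4 -> on_hand[A=55 B=36 C=36 D=16 E=37] avail[A=55 B=36 C=36 D=16 E=37] open={}
Step 9: reserve R5 E 3 -> on_hand[A=55 B=36 C=36 D=16 E=37] avail[A=55 B=36 C=36 D=16 E=34] open={R5}
Step 10: reserve R6 C 4 -> on_hand[A=55 B=36 C=36 D=16 E=37] avail[A=55 B=36 C=32 D=16 E=34] open={R5,R6}
Final available[C] = 32

Answer: 32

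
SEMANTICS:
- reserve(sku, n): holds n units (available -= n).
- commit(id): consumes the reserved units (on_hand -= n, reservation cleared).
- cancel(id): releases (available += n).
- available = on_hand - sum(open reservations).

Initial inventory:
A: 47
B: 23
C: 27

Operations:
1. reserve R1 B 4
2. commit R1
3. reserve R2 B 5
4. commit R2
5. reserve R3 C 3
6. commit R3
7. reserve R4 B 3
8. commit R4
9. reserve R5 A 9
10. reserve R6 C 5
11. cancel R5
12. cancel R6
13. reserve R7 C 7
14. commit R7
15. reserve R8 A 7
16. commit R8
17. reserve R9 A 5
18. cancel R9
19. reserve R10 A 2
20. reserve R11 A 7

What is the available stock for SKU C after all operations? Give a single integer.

Step 1: reserve R1 B 4 -> on_hand[A=47 B=23 C=27] avail[A=47 B=19 C=27] open={R1}
Step 2: commit R1 -> on_hand[A=47 B=19 C=27] avail[A=47 B=19 C=27] open={}
Step 3: reserve R2 B 5 -> on_hand[A=47 B=19 C=27] avail[A=47 B=14 C=27] open={R2}
Step 4: commit R2 -> on_hand[A=47 B=14 C=27] avail[A=47 B=14 C=27] open={}
Step 5: reserve R3 C 3 -> on_hand[A=47 B=14 C=27] avail[A=47 B=14 C=24] open={R3}
Step 6: commit R3 -> on_hand[A=47 B=14 C=24] avail[A=47 B=14 C=24] open={}
Step 7: reserve R4 B 3 -> on_hand[A=47 B=14 C=24] avail[A=47 B=11 C=24] open={R4}
Step 8: commit R4 -> on_hand[A=47 B=11 C=24] avail[A=47 B=11 C=24] open={}
Step 9: reserve R5 A 9 -> on_hand[A=47 B=11 C=24] avail[A=38 B=11 C=24] open={R5}
Step 10: reserve R6 C 5 -> on_hand[A=47 B=11 C=24] avail[A=38 B=11 C=19] open={R5,R6}
Step 11: cancel R5 -> on_hand[A=47 B=11 C=24] avail[A=47 B=11 C=19] open={R6}
Step 12: cancel R6 -> on_hand[A=47 B=11 C=24] avail[A=47 B=11 C=24] open={}
Step 13: reserve R7 C 7 -> on_hand[A=47 B=11 C=24] avail[A=47 B=11 C=17] open={R7}
Step 14: commit R7 -> on_hand[A=47 B=11 C=17] avail[A=47 B=11 C=17] open={}
Step 15: reserve R8 A 7 -> on_hand[A=47 B=11 C=17] avail[A=40 B=11 C=17] open={R8}
Step 16: commit R8 -> on_hand[A=40 B=11 C=17] avail[A=40 B=11 C=17] open={}
Step 17: reserve R9 A 5 -> on_hand[A=40 B=11 C=17] avail[A=35 B=11 C=17] open={R9}
Step 18: cancel R9 -> on_hand[A=40 B=11 C=17] avail[A=40 B=11 C=17] open={}
Step 19: reserve R10 A 2 -> on_hand[A=40 B=11 C=17] avail[A=38 B=11 C=17] open={R10}
Step 20: reserve R11 A 7 -> on_hand[A=40 B=11 C=17] avail[A=31 B=11 C=17] open={R10,R11}
Final available[C] = 17

Answer: 17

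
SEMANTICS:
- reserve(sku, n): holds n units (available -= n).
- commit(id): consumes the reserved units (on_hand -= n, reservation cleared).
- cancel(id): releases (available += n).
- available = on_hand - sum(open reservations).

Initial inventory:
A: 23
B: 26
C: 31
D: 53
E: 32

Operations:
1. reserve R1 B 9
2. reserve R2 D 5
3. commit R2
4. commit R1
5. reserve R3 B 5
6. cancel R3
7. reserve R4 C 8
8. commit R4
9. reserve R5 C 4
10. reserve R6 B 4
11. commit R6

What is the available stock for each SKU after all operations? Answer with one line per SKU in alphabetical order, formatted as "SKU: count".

Step 1: reserve R1 B 9 -> on_hand[A=23 B=26 C=31 D=53 E=32] avail[A=23 B=17 C=31 D=53 E=32] open={R1}
Step 2: reserve R2 D 5 -> on_hand[A=23 B=26 C=31 D=53 E=32] avail[A=23 B=17 C=31 D=48 E=32] open={R1,R2}
Step 3: commit R2 -> on_hand[A=23 B=26 C=31 D=48 E=32] avail[A=23 B=17 C=31 D=48 E=32] open={R1}
Step 4: commit R1 -> on_hand[A=23 B=17 C=31 D=48 E=32] avail[A=23 B=17 C=31 D=48 E=32] open={}
Step 5: reserve R3 B 5 -> on_hand[A=23 B=17 C=31 D=48 E=32] avail[A=23 B=12 C=31 D=48 E=32] open={R3}
Step 6: cancel R3 -> on_hand[A=23 B=17 C=31 D=48 E=32] avail[A=23 B=17 C=31 D=48 E=32] open={}
Step 7: reserve R4 C 8 -> on_hand[A=23 B=17 C=31 D=48 E=32] avail[A=23 B=17 C=23 D=48 E=32] open={R4}
Step 8: commit R4 -> on_hand[A=23 B=17 C=23 D=48 E=32] avail[A=23 B=17 C=23 D=48 E=32] open={}
Step 9: reserve R5 C 4 -> on_hand[A=23 B=17 C=23 D=48 E=32] avail[A=23 B=17 C=19 D=48 E=32] open={R5}
Step 10: reserve R6 B 4 -> on_hand[A=23 B=17 C=23 D=48 E=32] avail[A=23 B=13 C=19 D=48 E=32] open={R5,R6}
Step 11: commit R6 -> on_hand[A=23 B=13 C=23 D=48 E=32] avail[A=23 B=13 C=19 D=48 E=32] open={R5}

Answer: A: 23
B: 13
C: 19
D: 48
E: 32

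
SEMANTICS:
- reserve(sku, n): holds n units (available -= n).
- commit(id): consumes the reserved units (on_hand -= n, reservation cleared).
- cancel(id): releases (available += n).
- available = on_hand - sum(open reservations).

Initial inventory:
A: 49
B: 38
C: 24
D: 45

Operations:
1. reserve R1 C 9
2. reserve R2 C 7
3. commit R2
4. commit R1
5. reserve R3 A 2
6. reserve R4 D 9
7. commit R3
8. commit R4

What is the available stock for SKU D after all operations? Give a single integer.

Answer: 36

Derivation:
Step 1: reserve R1 C 9 -> on_hand[A=49 B=38 C=24 D=45] avail[A=49 B=38 C=15 D=45] open={R1}
Step 2: reserve R2 C 7 -> on_hand[A=49 B=38 C=24 D=45] avail[A=49 B=38 C=8 D=45] open={R1,R2}
Step 3: commit R2 -> on_hand[A=49 B=38 C=17 D=45] avail[A=49 B=38 C=8 D=45] open={R1}
Step 4: commit R1 -> on_hand[A=49 B=38 C=8 D=45] avail[A=49 B=38 C=8 D=45] open={}
Step 5: reserve R3 A 2 -> on_hand[A=49 B=38 C=8 D=45] avail[A=47 B=38 C=8 D=45] open={R3}
Step 6: reserve R4 D 9 -> on_hand[A=49 B=38 C=8 D=45] avail[A=47 B=38 C=8 D=36] open={R3,R4}
Step 7: commit R3 -> on_hand[A=47 B=38 C=8 D=45] avail[A=47 B=38 C=8 D=36] open={R4}
Step 8: commit R4 -> on_hand[A=47 B=38 C=8 D=36] avail[A=47 B=38 C=8 D=36] open={}
Final available[D] = 36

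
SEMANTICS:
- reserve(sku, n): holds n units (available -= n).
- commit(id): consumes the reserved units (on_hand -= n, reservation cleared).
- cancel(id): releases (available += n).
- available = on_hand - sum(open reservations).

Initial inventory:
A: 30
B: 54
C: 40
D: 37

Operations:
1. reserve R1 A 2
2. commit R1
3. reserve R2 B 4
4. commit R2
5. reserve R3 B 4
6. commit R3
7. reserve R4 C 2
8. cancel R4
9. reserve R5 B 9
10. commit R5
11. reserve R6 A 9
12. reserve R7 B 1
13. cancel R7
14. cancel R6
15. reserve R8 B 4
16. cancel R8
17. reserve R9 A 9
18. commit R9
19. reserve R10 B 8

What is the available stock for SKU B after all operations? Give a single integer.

Answer: 29

Derivation:
Step 1: reserve R1 A 2 -> on_hand[A=30 B=54 C=40 D=37] avail[A=28 B=54 C=40 D=37] open={R1}
Step 2: commit R1 -> on_hand[A=28 B=54 C=40 D=37] avail[A=28 B=54 C=40 D=37] open={}
Step 3: reserve R2 B 4 -> on_hand[A=28 B=54 C=40 D=37] avail[A=28 B=50 C=40 D=37] open={R2}
Step 4: commit R2 -> on_hand[A=28 B=50 C=40 D=37] avail[A=28 B=50 C=40 D=37] open={}
Step 5: reserve R3 B 4 -> on_hand[A=28 B=50 C=40 D=37] avail[A=28 B=46 C=40 D=37] open={R3}
Step 6: commit R3 -> on_hand[A=28 B=46 C=40 D=37] avail[A=28 B=46 C=40 D=37] open={}
Step 7: reserve R4 C 2 -> on_hand[A=28 B=46 C=40 D=37] avail[A=28 B=46 C=38 D=37] open={R4}
Step 8: cancel R4 -> on_hand[A=28 B=46 C=40 D=37] avail[A=28 B=46 C=40 D=37] open={}
Step 9: reserve R5 B 9 -> on_hand[A=28 B=46 C=40 D=37] avail[A=28 B=37 C=40 D=37] open={R5}
Step 10: commit R5 -> on_hand[A=28 B=37 C=40 D=37] avail[A=28 B=37 C=40 D=37] open={}
Step 11: reserve R6 A 9 -> on_hand[A=28 B=37 C=40 D=37] avail[A=19 B=37 C=40 D=37] open={R6}
Step 12: reserve R7 B 1 -> on_hand[A=28 B=37 C=40 D=37] avail[A=19 B=36 C=40 D=37] open={R6,R7}
Step 13: cancel R7 -> on_hand[A=28 B=37 C=40 D=37] avail[A=19 B=37 C=40 D=37] open={R6}
Step 14: cancel R6 -> on_hand[A=28 B=37 C=40 D=37] avail[A=28 B=37 C=40 D=37] open={}
Step 15: reserve R8 B 4 -> on_hand[A=28 B=37 C=40 D=37] avail[A=28 B=33 C=40 D=37] open={R8}
Step 16: cancel R8 -> on_hand[A=28 B=37 C=40 D=37] avail[A=28 B=37 C=40 D=37] open={}
Step 17: reserve R9 A 9 -> on_hand[A=28 B=37 C=40 D=37] avail[A=19 B=37 C=40 D=37] open={R9}
Step 18: commit R9 -> on_hand[A=19 B=37 C=40 D=37] avail[A=19 B=37 C=40 D=37] open={}
Step 19: reserve R10 B 8 -> on_hand[A=19 B=37 C=40 D=37] avail[A=19 B=29 C=40 D=37] open={R10}
Final available[B] = 29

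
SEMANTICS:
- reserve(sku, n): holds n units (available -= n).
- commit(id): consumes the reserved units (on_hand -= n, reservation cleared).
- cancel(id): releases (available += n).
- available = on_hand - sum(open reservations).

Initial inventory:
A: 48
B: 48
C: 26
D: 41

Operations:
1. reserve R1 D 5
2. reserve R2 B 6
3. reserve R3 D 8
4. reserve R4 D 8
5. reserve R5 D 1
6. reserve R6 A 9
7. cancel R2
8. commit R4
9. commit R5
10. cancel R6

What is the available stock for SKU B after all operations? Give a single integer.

Step 1: reserve R1 D 5 -> on_hand[A=48 B=48 C=26 D=41] avail[A=48 B=48 C=26 D=36] open={R1}
Step 2: reserve R2 B 6 -> on_hand[A=48 B=48 C=26 D=41] avail[A=48 B=42 C=26 D=36] open={R1,R2}
Step 3: reserve R3 D 8 -> on_hand[A=48 B=48 C=26 D=41] avail[A=48 B=42 C=26 D=28] open={R1,R2,R3}
Step 4: reserve R4 D 8 -> on_hand[A=48 B=48 C=26 D=41] avail[A=48 B=42 C=26 D=20] open={R1,R2,R3,R4}
Step 5: reserve R5 D 1 -> on_hand[A=48 B=48 C=26 D=41] avail[A=48 B=42 C=26 D=19] open={R1,R2,R3,R4,R5}
Step 6: reserve R6 A 9 -> on_hand[A=48 B=48 C=26 D=41] avail[A=39 B=42 C=26 D=19] open={R1,R2,R3,R4,R5,R6}
Step 7: cancel R2 -> on_hand[A=48 B=48 C=26 D=41] avail[A=39 B=48 C=26 D=19] open={R1,R3,R4,R5,R6}
Step 8: commit R4 -> on_hand[A=48 B=48 C=26 D=33] avail[A=39 B=48 C=26 D=19] open={R1,R3,R5,R6}
Step 9: commit R5 -> on_hand[A=48 B=48 C=26 D=32] avail[A=39 B=48 C=26 D=19] open={R1,R3,R6}
Step 10: cancel R6 -> on_hand[A=48 B=48 C=26 D=32] avail[A=48 B=48 C=26 D=19] open={R1,R3}
Final available[B] = 48

Answer: 48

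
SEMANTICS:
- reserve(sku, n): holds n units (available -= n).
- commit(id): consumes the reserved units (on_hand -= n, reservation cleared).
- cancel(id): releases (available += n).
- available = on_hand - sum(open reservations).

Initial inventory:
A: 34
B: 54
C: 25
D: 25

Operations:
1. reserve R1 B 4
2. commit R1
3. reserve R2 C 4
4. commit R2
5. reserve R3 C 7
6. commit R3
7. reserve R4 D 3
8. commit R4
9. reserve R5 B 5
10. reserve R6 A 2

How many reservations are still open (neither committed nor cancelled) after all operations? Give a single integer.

Step 1: reserve R1 B 4 -> on_hand[A=34 B=54 C=25 D=25] avail[A=34 B=50 C=25 D=25] open={R1}
Step 2: commit R1 -> on_hand[A=34 B=50 C=25 D=25] avail[A=34 B=50 C=25 D=25] open={}
Step 3: reserve R2 C 4 -> on_hand[A=34 B=50 C=25 D=25] avail[A=34 B=50 C=21 D=25] open={R2}
Step 4: commit R2 -> on_hand[A=34 B=50 C=21 D=25] avail[A=34 B=50 C=21 D=25] open={}
Step 5: reserve R3 C 7 -> on_hand[A=34 B=50 C=21 D=25] avail[A=34 B=50 C=14 D=25] open={R3}
Step 6: commit R3 -> on_hand[A=34 B=50 C=14 D=25] avail[A=34 B=50 C=14 D=25] open={}
Step 7: reserve R4 D 3 -> on_hand[A=34 B=50 C=14 D=25] avail[A=34 B=50 C=14 D=22] open={R4}
Step 8: commit R4 -> on_hand[A=34 B=50 C=14 D=22] avail[A=34 B=50 C=14 D=22] open={}
Step 9: reserve R5 B 5 -> on_hand[A=34 B=50 C=14 D=22] avail[A=34 B=45 C=14 D=22] open={R5}
Step 10: reserve R6 A 2 -> on_hand[A=34 B=50 C=14 D=22] avail[A=32 B=45 C=14 D=22] open={R5,R6}
Open reservations: ['R5', 'R6'] -> 2

Answer: 2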